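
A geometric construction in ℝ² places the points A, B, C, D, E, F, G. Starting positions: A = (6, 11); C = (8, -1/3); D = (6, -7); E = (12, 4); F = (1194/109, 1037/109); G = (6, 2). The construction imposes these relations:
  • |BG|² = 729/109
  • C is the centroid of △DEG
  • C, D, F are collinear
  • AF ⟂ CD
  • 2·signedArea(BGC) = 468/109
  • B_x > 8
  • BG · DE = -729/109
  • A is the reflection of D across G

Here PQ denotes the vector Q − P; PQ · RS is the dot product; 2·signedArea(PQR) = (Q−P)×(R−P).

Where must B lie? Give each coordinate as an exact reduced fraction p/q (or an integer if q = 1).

B = (924/109, 137/109)

1. B_x = 924/109  [2·signedArea(BGC) = 468/109 ∩ BG · DE = -729/109]
2. B_y = 137/109  [2·signedArea(BGC) = 468/109 ∩ BG · DE = -729/109]
   → B = (924/109, 137/109)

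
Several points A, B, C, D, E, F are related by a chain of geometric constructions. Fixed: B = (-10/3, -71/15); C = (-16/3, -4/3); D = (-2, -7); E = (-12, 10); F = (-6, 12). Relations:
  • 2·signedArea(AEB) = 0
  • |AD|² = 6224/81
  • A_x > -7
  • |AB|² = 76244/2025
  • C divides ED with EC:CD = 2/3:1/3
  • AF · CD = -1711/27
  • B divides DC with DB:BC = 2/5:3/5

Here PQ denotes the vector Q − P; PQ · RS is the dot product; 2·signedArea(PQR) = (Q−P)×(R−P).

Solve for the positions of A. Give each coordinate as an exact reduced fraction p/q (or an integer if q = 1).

1. A_x = -58/9  [2·signedArea(AEB) = 0 ∩ AF · CD = -1711/27]
2. A_y = 5/9  [2·signedArea(AEB) = 0 ∩ AF · CD = -1711/27]
   → A = (-58/9, 5/9)

A = (-58/9, 5/9)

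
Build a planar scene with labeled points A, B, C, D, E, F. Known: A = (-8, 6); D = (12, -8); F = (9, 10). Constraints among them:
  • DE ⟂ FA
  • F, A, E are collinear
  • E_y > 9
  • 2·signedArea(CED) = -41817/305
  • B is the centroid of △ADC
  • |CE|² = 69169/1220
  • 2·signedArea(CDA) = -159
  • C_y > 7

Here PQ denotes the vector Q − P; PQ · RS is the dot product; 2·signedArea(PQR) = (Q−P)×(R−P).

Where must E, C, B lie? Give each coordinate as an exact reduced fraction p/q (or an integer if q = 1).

1. E_x = 2388/305  [F, A, E are collinear ∩ DE ⟂ FA]
2. E_y = 2966/305  [F, A, E are collinear ∩ DE ⟂ FA]
   → E = (2388/305, 2966/305)
3. C_x = 1/2  [2·signedArea(CED) = -41817/305 ∩ 2·signedArea(CDA) = -159]
4. C_y = 8  [2·signedArea(CED) = -41817/305 ∩ 2·signedArea(CDA) = -159]
   → C = (1/2, 8)
5. B_x = 3/2  [B is the centroid of △ADC]
6. B_y = 2  [B is the centroid of △ADC]
   → B = (3/2, 2)

B = (3/2, 2)
C = (1/2, 8)
E = (2388/305, 2966/305)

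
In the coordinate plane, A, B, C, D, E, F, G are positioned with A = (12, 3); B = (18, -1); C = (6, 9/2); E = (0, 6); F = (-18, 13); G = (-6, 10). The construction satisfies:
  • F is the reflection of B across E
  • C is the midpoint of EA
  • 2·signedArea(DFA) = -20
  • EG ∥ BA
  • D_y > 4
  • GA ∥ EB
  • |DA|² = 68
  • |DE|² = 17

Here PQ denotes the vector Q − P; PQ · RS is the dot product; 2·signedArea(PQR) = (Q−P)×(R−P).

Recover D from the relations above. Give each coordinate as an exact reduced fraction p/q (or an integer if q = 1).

1. D_x = 4  [line 10·x + 30·y + -190 = 0 ∩ |DA|² = 68]
2. D_y = 5  [line 10·x + 30·y + -190 = 0 ∩ |DA|² = 68]
   → D = (4, 5)

D = (4, 5)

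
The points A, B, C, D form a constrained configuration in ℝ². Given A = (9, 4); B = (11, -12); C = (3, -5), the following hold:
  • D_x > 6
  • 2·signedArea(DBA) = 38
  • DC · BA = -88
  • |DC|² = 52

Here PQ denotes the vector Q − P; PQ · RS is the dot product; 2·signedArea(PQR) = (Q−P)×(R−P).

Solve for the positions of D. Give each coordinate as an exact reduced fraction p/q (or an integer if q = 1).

1. D_x = 7  [DC · BA = -88 ∩ 2·signedArea(DBA) = 38]
2. D_y = 1  [DC · BA = -88 ∩ 2·signedArea(DBA) = 38]
   → D = (7, 1)

D = (7, 1)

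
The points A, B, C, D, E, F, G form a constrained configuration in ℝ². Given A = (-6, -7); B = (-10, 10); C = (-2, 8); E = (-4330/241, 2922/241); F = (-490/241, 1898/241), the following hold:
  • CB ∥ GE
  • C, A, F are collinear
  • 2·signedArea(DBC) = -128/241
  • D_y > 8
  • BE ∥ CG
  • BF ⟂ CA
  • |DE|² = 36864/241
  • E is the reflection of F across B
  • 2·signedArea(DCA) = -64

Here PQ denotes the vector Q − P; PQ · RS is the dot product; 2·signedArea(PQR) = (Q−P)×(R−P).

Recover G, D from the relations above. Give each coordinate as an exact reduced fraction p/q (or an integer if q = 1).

1. G_x = -2402/241  [CB ∥ GE ∩ BE ∥ CG]
2. G_y = 2440/241  [CB ∥ GE ∩ BE ∥ CG]
   → G = (-2402/241, 2440/241)
3. D_x = -1450/241  [2·signedArea(DBC) = -128/241 ∩ 2·signedArea(DCA) = -64]
4. D_y = 2154/241  [2·signedArea(DBC) = -128/241 ∩ 2·signedArea(DCA) = -64]
   → D = (-1450/241, 2154/241)

D = (-1450/241, 2154/241)
G = (-2402/241, 2440/241)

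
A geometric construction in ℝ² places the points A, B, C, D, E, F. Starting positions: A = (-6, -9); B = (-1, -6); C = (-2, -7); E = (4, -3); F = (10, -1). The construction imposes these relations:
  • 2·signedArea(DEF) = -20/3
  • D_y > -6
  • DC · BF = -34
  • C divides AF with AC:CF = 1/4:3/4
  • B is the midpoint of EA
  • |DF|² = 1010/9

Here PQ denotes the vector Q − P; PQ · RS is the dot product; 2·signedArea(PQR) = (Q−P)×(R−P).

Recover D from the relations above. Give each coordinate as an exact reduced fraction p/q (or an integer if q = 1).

D = (1/3, -16/3)

1. D_x = 1/3  [DC · BF = -34 ∩ 2·signedArea(DEF) = -20/3]
2. D_y = -16/3  [DC · BF = -34 ∩ 2·signedArea(DEF) = -20/3]
   → D = (1/3, -16/3)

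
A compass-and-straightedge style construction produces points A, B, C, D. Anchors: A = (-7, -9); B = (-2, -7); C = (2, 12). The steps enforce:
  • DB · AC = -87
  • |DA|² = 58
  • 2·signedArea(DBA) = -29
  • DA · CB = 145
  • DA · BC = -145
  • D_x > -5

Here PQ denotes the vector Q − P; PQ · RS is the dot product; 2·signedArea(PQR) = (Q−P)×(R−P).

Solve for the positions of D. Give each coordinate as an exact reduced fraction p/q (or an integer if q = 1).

1. D_x = -4  [DB · AC = -87 ∩ DA · CB = 145]
2. D_y = -2  [DB · AC = -87 ∩ DA · CB = 145]
   → D = (-4, -2)

D = (-4, -2)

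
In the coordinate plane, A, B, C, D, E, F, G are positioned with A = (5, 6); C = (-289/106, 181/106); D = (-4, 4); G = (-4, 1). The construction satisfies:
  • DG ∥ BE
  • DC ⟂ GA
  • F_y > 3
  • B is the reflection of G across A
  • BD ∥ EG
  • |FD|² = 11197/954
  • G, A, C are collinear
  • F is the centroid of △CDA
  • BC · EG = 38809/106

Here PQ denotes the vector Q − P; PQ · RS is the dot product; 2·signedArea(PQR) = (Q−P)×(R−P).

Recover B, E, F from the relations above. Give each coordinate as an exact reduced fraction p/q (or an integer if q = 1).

1. B_x = 14  [B is the reflection of G across A]
2. B_y = 11  [B is the reflection of G across A]
   → B = (14, 11)
3. E_x = 14  [BD ∥ EG ∩ DG ∥ BE]
4. E_y = 8  [BD ∥ EG ∩ DG ∥ BE]
   → E = (14, 8)
5. F_x = -61/106  [F is the centroid of △CDA]
6. F_y = 1241/318  [F is the centroid of △CDA]
   → F = (-61/106, 1241/318)

B = (14, 11)
E = (14, 8)
F = (-61/106, 1241/318)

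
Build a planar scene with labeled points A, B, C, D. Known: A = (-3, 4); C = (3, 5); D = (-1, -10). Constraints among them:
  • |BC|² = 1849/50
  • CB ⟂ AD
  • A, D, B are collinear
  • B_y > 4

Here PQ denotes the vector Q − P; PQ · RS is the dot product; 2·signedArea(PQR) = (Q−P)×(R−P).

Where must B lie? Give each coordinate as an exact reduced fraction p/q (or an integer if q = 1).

B = (-151/50, 207/50)

1. B_x = -151/50  [A, D, B are collinear ∩ CB ⟂ AD]
2. B_y = 207/50  [A, D, B are collinear ∩ CB ⟂ AD]
   → B = (-151/50, 207/50)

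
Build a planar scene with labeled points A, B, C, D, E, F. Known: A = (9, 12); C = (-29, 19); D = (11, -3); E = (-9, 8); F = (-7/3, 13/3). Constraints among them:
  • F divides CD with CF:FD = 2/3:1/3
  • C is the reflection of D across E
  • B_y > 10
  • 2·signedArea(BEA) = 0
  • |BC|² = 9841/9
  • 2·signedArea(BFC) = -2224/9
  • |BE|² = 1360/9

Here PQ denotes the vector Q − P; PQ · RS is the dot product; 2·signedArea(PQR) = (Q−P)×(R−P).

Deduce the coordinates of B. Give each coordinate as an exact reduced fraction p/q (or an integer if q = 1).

B = (3, 32/3)

1. B_x = 3  [2·signedArea(BEA) = 0 ∩ 2·signedArea(BFC) = -2224/9]
2. B_y = 32/3  [2·signedArea(BEA) = 0 ∩ 2·signedArea(BFC) = -2224/9]
   → B = (3, 32/3)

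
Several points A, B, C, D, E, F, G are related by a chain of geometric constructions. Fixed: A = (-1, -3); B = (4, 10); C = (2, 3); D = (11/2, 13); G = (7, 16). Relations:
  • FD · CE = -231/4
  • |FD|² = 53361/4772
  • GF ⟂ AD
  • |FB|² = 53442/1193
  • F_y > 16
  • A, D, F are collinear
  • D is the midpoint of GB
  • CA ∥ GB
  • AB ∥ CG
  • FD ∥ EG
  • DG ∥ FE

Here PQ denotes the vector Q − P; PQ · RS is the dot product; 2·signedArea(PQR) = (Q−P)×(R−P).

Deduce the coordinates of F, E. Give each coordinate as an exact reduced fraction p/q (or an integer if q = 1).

1. F_x = 8063/1193  [A, D, F are collinear ∩ GF ⟂ AD]
2. F_y = 19205/1193  [A, D, F are collinear ∩ GF ⟂ AD]
   → F = (8063/1193, 19205/1193)
3. E_x = 19705/2386  [FD ∥ EG ∩ DG ∥ FE]
4. E_y = 22784/1193  [FD ∥ EG ∩ DG ∥ FE]
   → E = (19705/2386, 22784/1193)

E = (19705/2386, 22784/1193)
F = (8063/1193, 19205/1193)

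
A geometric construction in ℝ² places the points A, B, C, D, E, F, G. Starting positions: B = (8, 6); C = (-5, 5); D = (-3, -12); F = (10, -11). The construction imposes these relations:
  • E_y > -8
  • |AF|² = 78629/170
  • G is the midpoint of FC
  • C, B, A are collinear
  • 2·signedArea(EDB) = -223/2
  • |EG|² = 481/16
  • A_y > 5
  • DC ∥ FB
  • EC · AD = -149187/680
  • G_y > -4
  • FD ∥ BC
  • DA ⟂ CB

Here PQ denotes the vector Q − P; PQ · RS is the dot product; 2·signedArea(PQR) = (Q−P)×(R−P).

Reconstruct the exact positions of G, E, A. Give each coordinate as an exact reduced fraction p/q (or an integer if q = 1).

A = (-733/170, 859/170)
E = (25/4, -7)
G = (5/2, -3)

1. G_x = 5/2  [G is the midpoint of FC]
2. G_y = -3  [G is the midpoint of FC]
   → G = (5/2, -3)
3. A_x = -733/170  [C, B, A are collinear ∩ DA ⟂ CB]
4. A_y = 859/170  [C, B, A are collinear ∩ DA ⟂ CB]
   → A = (-733/170, 859/170)
5. E_x = 25/4  [EC · AD = -149187/680 ∩ 2·signedArea(EDB) = -223/2]
6. E_y = -7  [EC · AD = -149187/680 ∩ 2·signedArea(EDB) = -223/2]
   → E = (25/4, -7)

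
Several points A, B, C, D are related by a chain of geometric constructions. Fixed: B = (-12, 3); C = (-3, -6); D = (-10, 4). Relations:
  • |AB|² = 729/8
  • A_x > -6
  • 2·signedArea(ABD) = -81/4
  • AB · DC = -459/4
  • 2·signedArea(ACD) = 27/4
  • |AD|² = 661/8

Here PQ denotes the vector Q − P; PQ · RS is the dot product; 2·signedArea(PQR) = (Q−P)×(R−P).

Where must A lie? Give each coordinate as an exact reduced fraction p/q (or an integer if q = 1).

1. A_x = -21/4  [2·signedArea(ABD) = -81/4 ∩ AB · DC = -459/4]
2. A_y = -15/4  [2·signedArea(ABD) = -81/4 ∩ AB · DC = -459/4]
   → A = (-21/4, -15/4)

A = (-21/4, -15/4)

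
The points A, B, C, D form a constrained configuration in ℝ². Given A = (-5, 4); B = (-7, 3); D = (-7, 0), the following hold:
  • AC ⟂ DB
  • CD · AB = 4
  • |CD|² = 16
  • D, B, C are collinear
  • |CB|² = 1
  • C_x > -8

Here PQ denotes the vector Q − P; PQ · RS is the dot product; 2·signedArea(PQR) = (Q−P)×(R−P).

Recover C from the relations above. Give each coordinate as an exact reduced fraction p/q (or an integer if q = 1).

1. C_x = -7  [D, B, C are collinear ∩ AC ⟂ DB]
2. C_y = 4  [D, B, C are collinear ∩ AC ⟂ DB]
   → C = (-7, 4)

C = (-7, 4)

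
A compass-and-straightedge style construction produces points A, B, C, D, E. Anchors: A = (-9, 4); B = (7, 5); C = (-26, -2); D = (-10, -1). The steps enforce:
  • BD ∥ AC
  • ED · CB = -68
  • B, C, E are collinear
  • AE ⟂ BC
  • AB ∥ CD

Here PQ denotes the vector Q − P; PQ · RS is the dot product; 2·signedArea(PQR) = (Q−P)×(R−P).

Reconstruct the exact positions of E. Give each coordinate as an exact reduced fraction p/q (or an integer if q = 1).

1. E_x = -9689/1138  [B, C, E are collinear ∩ AE ⟂ BC]
2. E_y = 1945/1138  [B, C, E are collinear ∩ AE ⟂ BC]
   → E = (-9689/1138, 1945/1138)

E = (-9689/1138, 1945/1138)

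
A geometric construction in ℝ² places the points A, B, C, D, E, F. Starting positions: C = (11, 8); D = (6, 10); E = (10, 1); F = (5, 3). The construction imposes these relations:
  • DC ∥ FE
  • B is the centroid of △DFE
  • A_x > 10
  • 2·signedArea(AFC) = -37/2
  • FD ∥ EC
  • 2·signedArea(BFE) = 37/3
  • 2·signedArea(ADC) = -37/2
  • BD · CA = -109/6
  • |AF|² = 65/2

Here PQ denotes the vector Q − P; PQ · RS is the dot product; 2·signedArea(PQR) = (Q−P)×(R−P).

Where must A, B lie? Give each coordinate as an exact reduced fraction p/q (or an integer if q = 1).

1. A_x = 21/2  [2·signedArea(ADC) = -37/2 ∩ 2·signedArea(AFC) = -37/2]
2. A_y = 9/2  [2·signedArea(ADC) = -37/2 ∩ 2·signedArea(AFC) = -37/2]
   → A = (21/2, 9/2)
3. B_x = 7  [B is the centroid of △DFE]
4. B_y = 14/3  [B is the centroid of △DFE]
   → B = (7, 14/3)

A = (21/2, 9/2)
B = (7, 14/3)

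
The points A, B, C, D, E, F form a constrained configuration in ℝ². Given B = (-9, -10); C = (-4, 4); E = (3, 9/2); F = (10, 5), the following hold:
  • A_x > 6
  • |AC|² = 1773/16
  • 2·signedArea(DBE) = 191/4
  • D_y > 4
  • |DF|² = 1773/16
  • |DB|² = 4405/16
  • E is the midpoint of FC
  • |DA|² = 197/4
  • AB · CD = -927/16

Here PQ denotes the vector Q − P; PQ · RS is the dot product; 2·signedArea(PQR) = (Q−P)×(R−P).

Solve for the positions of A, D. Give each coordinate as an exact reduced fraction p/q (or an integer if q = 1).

A = (13/2, 19/4)
D = (-1/2, 17/4)

1. D_x = -1/2  [line -29/2·x + 12·y + -233/4 = 0 ∩ |DB|² = 4405/16]
2. D_y = 17/4  [line -29/2·x + 12·y + -233/4 = 0 ∩ |DB|² = 4405/16]
   → D = (-1/2, 17/4)
3. A_x = 13/2  [line -7/2·x + -1/4·y + 383/16 = 0 ∩ |AC|² = 1773/16]
4. A_y = 19/4  [line -7/2·x + -1/4·y + 383/16 = 0 ∩ |AC|² = 1773/16]
   → A = (13/2, 19/4)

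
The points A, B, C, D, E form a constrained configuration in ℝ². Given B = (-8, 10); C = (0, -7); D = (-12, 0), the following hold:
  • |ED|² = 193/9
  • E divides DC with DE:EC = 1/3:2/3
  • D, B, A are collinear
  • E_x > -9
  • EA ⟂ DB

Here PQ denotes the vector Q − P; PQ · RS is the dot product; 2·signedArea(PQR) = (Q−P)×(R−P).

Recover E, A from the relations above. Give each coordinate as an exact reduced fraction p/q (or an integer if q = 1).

1. E_x = -8  [E divides DC with DE:EC = 1/3:2/3]
2. E_y = -7/3  [E divides DC with DE:EC = 1/3:2/3]
   → E = (-8, -7/3)
3. A_x = -1066/87  [D, B, A are collinear ∩ EA ⟂ DB]
4. A_y = -55/87  [D, B, A are collinear ∩ EA ⟂ DB]
   → A = (-1066/87, -55/87)

A = (-1066/87, -55/87)
E = (-8, -7/3)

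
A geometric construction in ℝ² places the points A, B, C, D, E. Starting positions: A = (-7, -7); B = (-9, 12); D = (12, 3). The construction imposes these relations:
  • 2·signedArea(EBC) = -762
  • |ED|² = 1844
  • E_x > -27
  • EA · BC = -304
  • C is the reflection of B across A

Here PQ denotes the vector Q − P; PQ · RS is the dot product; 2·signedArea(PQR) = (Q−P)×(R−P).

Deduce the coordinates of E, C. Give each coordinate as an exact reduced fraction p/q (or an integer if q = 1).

C = (-5, -26)
E = (-26, -17)

1. C_x = -5  [C is the reflection of B across A]
2. C_y = -26  [C is the reflection of B across A]
   → C = (-5, -26)
3. E_x = -26  [2·signedArea(EBC) = -762 ∩ EA · BC = -304]
4. E_y = -17  [2·signedArea(EBC) = -762 ∩ EA · BC = -304]
   → E = (-26, -17)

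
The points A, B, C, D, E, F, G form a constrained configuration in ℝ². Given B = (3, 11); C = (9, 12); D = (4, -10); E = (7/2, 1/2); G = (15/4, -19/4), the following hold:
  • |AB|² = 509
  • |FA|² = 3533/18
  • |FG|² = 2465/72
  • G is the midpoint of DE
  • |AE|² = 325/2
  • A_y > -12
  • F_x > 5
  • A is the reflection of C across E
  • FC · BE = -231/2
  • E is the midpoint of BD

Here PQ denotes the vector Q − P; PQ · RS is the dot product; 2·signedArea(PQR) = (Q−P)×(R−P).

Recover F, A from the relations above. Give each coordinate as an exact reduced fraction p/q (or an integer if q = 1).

1. F_x = 11/2  [line -1/2·x + 21/2·y + -6 = 0 ∩ |FG|² = 2465/72]
2. F_y = 5/6  [line -1/2·x + 21/2·y + -6 = 0 ∩ |FG|² = 2465/72]
   → F = (11/2, 5/6)
3. A_x = -2  [A is the reflection of C across E]
4. A_y = -11  [A is the reflection of C across E]
   → A = (-2, -11)

A = (-2, -11)
F = (11/2, 5/6)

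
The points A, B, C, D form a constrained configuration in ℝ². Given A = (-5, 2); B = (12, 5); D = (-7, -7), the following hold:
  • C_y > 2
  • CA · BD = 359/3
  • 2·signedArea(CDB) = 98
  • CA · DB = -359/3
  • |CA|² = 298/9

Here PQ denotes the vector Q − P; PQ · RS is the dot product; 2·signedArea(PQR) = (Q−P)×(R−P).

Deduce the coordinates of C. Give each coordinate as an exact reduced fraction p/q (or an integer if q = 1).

C = (2/3, 3)

1. C_x = 2/3  [CA · DB = -359/3 ∩ 2·signedArea(CDB) = 98]
2. C_y = 3  [CA · DB = -359/3 ∩ 2·signedArea(CDB) = 98]
   → C = (2/3, 3)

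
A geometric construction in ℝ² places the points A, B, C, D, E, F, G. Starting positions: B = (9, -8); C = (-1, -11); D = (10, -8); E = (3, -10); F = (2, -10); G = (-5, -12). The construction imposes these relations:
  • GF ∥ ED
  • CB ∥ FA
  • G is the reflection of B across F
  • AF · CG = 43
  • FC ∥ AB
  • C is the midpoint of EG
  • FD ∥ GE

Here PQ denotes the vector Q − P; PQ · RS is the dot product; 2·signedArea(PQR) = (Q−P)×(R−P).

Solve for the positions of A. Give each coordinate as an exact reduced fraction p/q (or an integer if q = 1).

A = (12, -7)

1. A_x = 12  [FC ∥ AB ∩ CB ∥ FA]
2. A_y = -7  [FC ∥ AB ∩ CB ∥ FA]
   → A = (12, -7)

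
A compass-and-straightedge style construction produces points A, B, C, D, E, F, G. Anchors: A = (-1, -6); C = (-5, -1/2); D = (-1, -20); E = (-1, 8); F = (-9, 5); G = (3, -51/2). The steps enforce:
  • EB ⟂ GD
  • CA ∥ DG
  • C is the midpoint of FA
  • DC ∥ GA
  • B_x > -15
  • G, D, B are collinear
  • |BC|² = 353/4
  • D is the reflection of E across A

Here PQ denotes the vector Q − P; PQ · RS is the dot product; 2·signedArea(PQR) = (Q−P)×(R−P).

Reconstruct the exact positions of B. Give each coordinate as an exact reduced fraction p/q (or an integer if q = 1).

B = (-2649/185, -312/185)

1. B_x = -2649/185  [G, D, B are collinear ∩ EB ⟂ GD]
2. B_y = -312/185  [G, D, B are collinear ∩ EB ⟂ GD]
   → B = (-2649/185, -312/185)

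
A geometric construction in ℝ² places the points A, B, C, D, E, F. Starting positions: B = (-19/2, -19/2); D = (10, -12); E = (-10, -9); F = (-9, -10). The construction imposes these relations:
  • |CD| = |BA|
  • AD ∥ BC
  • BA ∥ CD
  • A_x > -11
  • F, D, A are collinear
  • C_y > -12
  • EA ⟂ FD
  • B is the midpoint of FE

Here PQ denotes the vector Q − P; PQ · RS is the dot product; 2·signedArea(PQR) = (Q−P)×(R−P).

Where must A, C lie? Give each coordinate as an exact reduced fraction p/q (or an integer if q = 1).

A = (-3684/365, -3608/365)
C = (7733/730, -8479/730)

1. A_x = -3684/365  [F, D, A are collinear ∩ EA ⟂ FD]
2. A_y = -3608/365  [F, D, A are collinear ∩ EA ⟂ FD]
   → A = (-3684/365, -3608/365)
3. C_x = 7733/730  [BA ∥ CD ∩ AD ∥ BC]
4. C_y = -8479/730  [BA ∥ CD ∩ AD ∥ BC]
   → C = (7733/730, -8479/730)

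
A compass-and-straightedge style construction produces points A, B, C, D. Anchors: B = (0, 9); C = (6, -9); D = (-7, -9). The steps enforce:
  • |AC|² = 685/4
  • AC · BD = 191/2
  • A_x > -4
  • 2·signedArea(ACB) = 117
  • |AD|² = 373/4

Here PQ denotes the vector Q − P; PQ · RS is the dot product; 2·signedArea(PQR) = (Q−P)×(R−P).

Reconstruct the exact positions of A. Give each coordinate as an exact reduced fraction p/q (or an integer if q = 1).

A = (-7/2, 0)

1. A_x = -7/2  [2·signedArea(ACB) = 117 ∩ AC · BD = 191/2]
2. A_y = 0  [2·signedArea(ACB) = 117 ∩ AC · BD = 191/2]
   → A = (-7/2, 0)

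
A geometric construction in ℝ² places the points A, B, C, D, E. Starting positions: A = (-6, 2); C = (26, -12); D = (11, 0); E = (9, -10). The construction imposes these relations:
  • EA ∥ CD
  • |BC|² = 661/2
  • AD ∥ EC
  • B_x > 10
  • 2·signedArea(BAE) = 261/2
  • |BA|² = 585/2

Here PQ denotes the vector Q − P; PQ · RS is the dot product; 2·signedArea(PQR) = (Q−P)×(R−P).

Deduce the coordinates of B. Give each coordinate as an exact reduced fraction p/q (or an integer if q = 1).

1. B_x = 21/2  [line 12·x + 15·y + -177/2 = 0 ∩ |BA|² = 585/2]
2. B_y = -5/2  [line 12·x + 15·y + -177/2 = 0 ∩ |BA|² = 585/2]
   → B = (21/2, -5/2)

B = (21/2, -5/2)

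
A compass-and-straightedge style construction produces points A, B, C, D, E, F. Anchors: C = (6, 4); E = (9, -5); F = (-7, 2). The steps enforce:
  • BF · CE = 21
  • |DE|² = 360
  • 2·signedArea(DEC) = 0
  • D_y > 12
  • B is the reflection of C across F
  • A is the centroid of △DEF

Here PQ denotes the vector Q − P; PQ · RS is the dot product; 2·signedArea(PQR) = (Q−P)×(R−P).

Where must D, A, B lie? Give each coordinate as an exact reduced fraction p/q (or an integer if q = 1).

A = (5/3, 10/3)
B = (-20, 0)
D = (3, 13)

1. D_x = 3  [line -9·x + -3·y + 66 = 0 ∩ |DE|² = 360]
2. D_y = 13  [line -9·x + -3·y + 66 = 0 ∩ |DE|² = 360]
   → D = (3, 13)
3. A_x = 5/3  [A is the centroid of △DEF]
4. A_y = 10/3  [A is the centroid of △DEF]
   → A = (5/3, 10/3)
5. B_x = -20  [B is the reflection of C across F]
6. B_y = 0  [B is the reflection of C across F]
   → B = (-20, 0)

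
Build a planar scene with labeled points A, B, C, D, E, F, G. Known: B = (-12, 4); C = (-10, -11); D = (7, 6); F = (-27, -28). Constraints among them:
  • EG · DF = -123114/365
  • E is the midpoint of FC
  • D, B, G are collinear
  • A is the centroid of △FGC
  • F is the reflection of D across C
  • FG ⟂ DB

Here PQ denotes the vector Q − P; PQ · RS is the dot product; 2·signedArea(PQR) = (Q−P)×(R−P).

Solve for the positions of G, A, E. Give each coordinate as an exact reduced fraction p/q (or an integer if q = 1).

1. G_x = -11011/365  [D, B, G are collinear ∩ FG ⟂ DB]
2. G_y = 762/365  [D, B, G are collinear ∩ FG ⟂ DB]
   → G = (-11011/365, 762/365)
3. A_x = -8172/365  [A is the centroid of △FGC]
4. A_y = -4491/365  [A is the centroid of △FGC]
   → A = (-8172/365, -4491/365)
5. E_x = -37/2  [E is the midpoint of FC]
6. E_y = -39/2  [E is the midpoint of FC]
   → E = (-37/2, -39/2)

A = (-8172/365, -4491/365)
E = (-37/2, -39/2)
G = (-11011/365, 762/365)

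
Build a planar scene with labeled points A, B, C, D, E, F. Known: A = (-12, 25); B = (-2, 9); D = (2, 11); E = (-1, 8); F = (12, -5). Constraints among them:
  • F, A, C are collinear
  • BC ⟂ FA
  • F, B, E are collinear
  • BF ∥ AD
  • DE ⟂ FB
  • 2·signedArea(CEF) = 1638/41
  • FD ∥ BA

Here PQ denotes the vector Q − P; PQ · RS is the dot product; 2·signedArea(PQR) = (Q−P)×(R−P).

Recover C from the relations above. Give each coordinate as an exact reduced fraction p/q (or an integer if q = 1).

1. C_x = -12/41  [F, A, C are collinear ∩ BC ⟂ FA]
2. C_y = 425/41  [F, A, C are collinear ∩ BC ⟂ FA]
   → C = (-12/41, 425/41)

C = (-12/41, 425/41)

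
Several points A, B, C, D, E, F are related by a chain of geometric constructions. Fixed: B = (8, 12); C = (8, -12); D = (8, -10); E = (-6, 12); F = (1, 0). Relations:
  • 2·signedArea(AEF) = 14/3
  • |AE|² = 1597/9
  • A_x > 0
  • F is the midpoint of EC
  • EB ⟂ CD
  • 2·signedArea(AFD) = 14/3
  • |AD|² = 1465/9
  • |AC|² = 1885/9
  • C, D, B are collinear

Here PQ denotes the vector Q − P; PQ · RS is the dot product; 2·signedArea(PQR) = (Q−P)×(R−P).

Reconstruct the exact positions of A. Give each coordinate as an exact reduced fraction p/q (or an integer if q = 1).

1. A_x = 1  [2·signedArea(AEF) = 14/3 ∩ 2·signedArea(AFD) = 14/3]
2. A_y = 2/3  [2·signedArea(AEF) = 14/3 ∩ 2·signedArea(AFD) = 14/3]
   → A = (1, 2/3)

A = (1, 2/3)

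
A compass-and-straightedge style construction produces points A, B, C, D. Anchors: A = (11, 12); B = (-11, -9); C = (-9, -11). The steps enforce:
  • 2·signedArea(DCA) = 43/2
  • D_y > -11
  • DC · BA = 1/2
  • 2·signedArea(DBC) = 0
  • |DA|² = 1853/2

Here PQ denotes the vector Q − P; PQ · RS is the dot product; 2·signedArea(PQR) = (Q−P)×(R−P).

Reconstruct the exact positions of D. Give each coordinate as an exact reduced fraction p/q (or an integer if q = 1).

D = (-19/2, -21/2)

1. D_x = -19/2  [2·signedArea(DBC) = 0 ∩ DC · BA = 1/2]
2. D_y = -21/2  [2·signedArea(DBC) = 0 ∩ DC · BA = 1/2]
   → D = (-19/2, -21/2)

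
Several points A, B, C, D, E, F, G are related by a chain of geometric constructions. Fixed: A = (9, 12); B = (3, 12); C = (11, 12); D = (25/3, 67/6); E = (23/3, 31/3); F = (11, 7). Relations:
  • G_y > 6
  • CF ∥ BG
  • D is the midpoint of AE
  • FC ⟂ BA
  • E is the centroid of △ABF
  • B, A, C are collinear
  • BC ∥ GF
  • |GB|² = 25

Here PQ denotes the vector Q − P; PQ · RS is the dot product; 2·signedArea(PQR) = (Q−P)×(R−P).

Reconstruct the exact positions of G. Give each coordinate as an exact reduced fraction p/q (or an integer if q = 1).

1. G_x = 3  [BC ∥ GF ∩ CF ∥ BG]
2. G_y = 7  [BC ∥ GF ∩ CF ∥ BG]
   → G = (3, 7)

G = (3, 7)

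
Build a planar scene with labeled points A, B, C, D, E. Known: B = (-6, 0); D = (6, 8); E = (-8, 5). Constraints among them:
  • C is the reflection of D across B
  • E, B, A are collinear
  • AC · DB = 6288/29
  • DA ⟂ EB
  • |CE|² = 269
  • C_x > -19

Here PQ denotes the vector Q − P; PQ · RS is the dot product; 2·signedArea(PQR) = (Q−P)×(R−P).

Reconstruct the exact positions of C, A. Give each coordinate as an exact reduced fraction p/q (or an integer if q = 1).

1. C_x = -18  [C is the reflection of D across B]
2. C_y = -8  [C is the reflection of D across B]
   → C = (-18, -8)
3. A_x = -206/29  [E, B, A are collinear ∩ DA ⟂ EB]
4. A_y = 80/29  [E, B, A are collinear ∩ DA ⟂ EB]
   → A = (-206/29, 80/29)

A = (-206/29, 80/29)
C = (-18, -8)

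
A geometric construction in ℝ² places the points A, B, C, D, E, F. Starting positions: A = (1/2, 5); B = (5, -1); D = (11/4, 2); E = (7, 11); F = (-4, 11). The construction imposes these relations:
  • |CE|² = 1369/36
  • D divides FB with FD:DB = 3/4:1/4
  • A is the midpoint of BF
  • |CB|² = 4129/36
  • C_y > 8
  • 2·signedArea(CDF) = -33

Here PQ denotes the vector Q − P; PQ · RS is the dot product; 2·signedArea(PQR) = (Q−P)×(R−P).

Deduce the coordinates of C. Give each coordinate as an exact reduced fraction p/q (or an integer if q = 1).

C = (7/6, 9)

1. C_x = 7/6  [line -9·x + -27/4·y + 285/4 = 0 ∩ |CB|² = 4129/36]
2. C_y = 9  [line -9·x + -27/4·y + 285/4 = 0 ∩ |CB|² = 4129/36]
   → C = (7/6, 9)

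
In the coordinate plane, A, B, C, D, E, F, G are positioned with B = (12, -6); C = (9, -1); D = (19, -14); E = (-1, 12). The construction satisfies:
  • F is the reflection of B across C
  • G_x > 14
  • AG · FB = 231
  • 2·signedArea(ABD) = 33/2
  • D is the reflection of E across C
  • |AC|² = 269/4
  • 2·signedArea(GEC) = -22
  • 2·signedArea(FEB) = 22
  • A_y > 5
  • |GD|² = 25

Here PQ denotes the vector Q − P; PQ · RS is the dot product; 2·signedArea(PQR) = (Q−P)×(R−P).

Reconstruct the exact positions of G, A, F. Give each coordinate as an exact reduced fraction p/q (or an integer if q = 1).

1. A_x = 4  [line 8·x + 7·y + -141/2 = 0 ∩ |AC|² = 269/4]
2. A_y = 11/2  [line 8·x + 7·y + -141/2 = 0 ∩ |AC|² = 269/4]
   → A = (4, 11/2)
3. F_x = 6  [F is the reflection of B across C]
4. F_y = 4  [F is the reflection of B across C]
   → F = (6, 4)
5. G_x = 15  [2·signedArea(GEC) = -22 ∩ AG · FB = 231]
6. G_y = -11  [2·signedArea(GEC) = -22 ∩ AG · FB = 231]
   → G = (15, -11)

A = (4, 11/2)
F = (6, 4)
G = (15, -11)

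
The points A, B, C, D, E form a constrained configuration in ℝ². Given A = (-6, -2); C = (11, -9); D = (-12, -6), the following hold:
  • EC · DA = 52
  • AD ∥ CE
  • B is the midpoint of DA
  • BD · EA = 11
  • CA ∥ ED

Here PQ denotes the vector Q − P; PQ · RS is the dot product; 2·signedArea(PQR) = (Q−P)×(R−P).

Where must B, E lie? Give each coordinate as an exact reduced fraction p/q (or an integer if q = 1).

B = (-9, -4)
E = (5, -13)

1. B_x = -9  [B is the midpoint of DA]
2. B_y = -4  [B is the midpoint of DA]
   → B = (-9, -4)
3. E_x = 5  [CA ∥ ED ∩ AD ∥ CE]
4. E_y = -13  [CA ∥ ED ∩ AD ∥ CE]
   → E = (5, -13)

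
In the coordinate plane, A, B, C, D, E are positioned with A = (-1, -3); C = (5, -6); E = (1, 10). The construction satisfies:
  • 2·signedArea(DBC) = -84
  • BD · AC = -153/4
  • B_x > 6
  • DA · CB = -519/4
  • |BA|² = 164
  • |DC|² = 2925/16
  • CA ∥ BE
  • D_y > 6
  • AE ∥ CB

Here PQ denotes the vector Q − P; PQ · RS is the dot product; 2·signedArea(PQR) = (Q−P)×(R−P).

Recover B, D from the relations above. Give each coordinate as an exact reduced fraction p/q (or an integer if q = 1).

B = (7, 7)
D = (1/2, 27/4)

1. B_x = 7  [CA ∥ BE ∩ AE ∥ CB]
2. B_y = 7  [CA ∥ BE ∩ AE ∥ CB]
   → B = (7, 7)
3. D_x = 1/2  [2·signedArea(DBC) = -84 ∩ BD · AC = -153/4]
4. D_y = 27/4  [2·signedArea(DBC) = -84 ∩ BD · AC = -153/4]
   → D = (1/2, 27/4)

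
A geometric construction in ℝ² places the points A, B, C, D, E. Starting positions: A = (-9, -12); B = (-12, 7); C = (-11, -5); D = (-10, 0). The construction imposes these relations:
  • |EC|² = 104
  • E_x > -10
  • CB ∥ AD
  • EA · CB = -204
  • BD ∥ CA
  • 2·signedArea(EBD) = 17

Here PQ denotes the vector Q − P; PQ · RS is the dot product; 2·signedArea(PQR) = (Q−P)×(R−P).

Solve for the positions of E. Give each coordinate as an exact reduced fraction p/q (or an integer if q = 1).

1. E_x = -9  [2·signedArea(EBD) = 17 ∩ EA · CB = -204]
2. E_y = 5  [2·signedArea(EBD) = 17 ∩ EA · CB = -204]
   → E = (-9, 5)

E = (-9, 5)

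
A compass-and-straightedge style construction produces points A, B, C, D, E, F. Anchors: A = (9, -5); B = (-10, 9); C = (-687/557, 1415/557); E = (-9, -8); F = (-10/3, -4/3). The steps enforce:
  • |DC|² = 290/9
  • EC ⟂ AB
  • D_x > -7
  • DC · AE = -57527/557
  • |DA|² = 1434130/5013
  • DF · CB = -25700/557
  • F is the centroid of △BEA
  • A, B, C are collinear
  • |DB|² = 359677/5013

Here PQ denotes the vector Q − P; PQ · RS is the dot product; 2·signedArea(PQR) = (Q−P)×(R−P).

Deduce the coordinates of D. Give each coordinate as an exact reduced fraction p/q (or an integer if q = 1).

D = (-11270/1671, 1972/1671)

1. D_x = -11270/1671  [DC · AE = -57527/557 ∩ DF · CB = -25700/557]
2. D_y = 1972/1671  [DC · AE = -57527/557 ∩ DF · CB = -25700/557]
   → D = (-11270/1671, 1972/1671)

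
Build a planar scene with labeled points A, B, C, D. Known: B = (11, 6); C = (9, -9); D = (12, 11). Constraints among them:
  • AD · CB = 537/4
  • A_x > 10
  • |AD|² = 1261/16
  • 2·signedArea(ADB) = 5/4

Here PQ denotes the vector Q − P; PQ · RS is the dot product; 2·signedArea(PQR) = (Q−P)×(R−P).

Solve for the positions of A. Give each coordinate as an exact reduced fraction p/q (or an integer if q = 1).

A = (21/2, 9/4)

1. A_x = 21/2  [2·signedArea(ADB) = 5/4 ∩ AD · CB = 537/4]
2. A_y = 9/4  [2·signedArea(ADB) = 5/4 ∩ AD · CB = 537/4]
   → A = (21/2, 9/4)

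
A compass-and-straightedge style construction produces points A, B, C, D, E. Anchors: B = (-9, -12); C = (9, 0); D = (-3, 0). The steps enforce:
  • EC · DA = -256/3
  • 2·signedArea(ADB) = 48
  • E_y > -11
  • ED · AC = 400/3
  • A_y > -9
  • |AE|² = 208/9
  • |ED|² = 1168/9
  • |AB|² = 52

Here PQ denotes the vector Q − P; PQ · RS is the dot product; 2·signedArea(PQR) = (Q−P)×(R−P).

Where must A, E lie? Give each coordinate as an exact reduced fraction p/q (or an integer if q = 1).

1. A_x = -3  [line 12·x + -6·y + -12 = 0 ∩ |AB|² = 52]
2. A_y = -8  [line 12·x + -6·y + -12 = 0 ∩ |AB|² = 52]
   → A = (-3, -8)
3. E_x = -7  [ED · AC = 400/3 ∩ EC · DA = -256/3]
4. E_y = -32/3  [ED · AC = 400/3 ∩ EC · DA = -256/3]
   → E = (-7, -32/3)

A = (-3, -8)
E = (-7, -32/3)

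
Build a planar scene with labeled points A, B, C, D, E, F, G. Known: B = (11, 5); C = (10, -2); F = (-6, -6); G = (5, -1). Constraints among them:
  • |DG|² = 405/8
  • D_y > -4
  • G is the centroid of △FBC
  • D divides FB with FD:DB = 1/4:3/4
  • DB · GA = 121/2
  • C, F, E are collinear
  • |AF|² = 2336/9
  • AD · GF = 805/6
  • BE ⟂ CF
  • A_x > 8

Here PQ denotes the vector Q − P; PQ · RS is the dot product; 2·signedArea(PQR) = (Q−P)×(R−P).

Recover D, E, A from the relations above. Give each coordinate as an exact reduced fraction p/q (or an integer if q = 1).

A = (26/3, 2/3)
D = (-7/4, -13/4)
E = (214/17, -23/17)

1. D_x = -7/4  [D divides FB with FD:DB = 1/4:3/4]
2. D_y = -13/4  [D divides FB with FD:DB = 1/4:3/4]
   → D = (-7/4, -13/4)
3. E_x = 214/17  [C, F, E are collinear ∩ BE ⟂ CF]
4. E_y = -23/17  [C, F, E are collinear ∩ BE ⟂ CF]
   → E = (214/17, -23/17)
5. A_x = 26/3  [AD · GF = 805/6 ∩ DB · GA = 121/2]
6. A_y = 2/3  [AD · GF = 805/6 ∩ DB · GA = 121/2]
   → A = (26/3, 2/3)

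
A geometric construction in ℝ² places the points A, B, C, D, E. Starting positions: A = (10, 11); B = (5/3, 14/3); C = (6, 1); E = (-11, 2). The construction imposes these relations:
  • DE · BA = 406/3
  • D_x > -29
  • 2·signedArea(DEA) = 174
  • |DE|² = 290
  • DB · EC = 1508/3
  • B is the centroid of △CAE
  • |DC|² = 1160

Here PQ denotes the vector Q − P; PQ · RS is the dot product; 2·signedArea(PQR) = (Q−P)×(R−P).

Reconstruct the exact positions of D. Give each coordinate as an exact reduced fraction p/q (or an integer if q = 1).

D = (-28, 3)

1. D_x = -28  [DE · BA = 406/3 ∩ DB · EC = 1508/3]
2. D_y = 3  [DE · BA = 406/3 ∩ DB · EC = 1508/3]
   → D = (-28, 3)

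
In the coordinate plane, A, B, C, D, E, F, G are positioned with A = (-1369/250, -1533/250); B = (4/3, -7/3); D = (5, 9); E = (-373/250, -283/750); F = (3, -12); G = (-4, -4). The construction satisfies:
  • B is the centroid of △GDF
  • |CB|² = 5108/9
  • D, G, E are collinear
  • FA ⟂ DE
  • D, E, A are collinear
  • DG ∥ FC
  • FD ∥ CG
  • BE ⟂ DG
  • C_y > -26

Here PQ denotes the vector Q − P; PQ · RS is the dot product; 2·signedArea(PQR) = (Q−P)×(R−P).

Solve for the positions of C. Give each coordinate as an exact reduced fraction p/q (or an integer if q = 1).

C = (-6, -25)

1. C_x = -6  [FD ∥ CG ∩ DG ∥ FC]
2. C_y = -25  [FD ∥ CG ∩ DG ∥ FC]
   → C = (-6, -25)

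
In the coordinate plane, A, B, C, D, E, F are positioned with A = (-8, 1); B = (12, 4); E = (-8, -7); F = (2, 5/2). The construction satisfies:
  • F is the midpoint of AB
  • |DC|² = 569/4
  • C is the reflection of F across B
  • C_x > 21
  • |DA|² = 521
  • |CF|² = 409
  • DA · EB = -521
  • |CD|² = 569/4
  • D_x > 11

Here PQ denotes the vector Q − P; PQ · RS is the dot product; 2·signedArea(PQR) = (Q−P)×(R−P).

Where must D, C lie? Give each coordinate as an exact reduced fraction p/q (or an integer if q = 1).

C = (22, 11/2)
D = (12, 12)

1. D_x = 12  [line -20·x + -11·y + 372 = 0 ∩ |DA|² = 521]
2. D_y = 12  [line -20·x + -11·y + 372 = 0 ∩ |DA|² = 521]
   → D = (12, 12)
3. C_x = 22  [C is the reflection of F across B]
4. C_y = 11/2  [C is the reflection of F across B]
   → C = (22, 11/2)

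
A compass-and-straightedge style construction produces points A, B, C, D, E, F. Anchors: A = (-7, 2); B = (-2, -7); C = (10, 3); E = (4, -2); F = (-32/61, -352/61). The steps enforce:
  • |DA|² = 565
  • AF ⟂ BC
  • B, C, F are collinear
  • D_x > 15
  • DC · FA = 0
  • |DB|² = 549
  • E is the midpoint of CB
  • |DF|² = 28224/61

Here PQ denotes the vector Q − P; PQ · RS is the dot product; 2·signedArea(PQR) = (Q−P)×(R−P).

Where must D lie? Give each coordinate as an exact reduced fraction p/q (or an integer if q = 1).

1. D_x = 16  [line 395/61·x + -474/61·y + -2528/61 = 0 ∩ |DF|² = 28224/61]
2. D_y = 8  [line 395/61·x + -474/61·y + -2528/61 = 0 ∩ |DF|² = 28224/61]
   → D = (16, 8)

D = (16, 8)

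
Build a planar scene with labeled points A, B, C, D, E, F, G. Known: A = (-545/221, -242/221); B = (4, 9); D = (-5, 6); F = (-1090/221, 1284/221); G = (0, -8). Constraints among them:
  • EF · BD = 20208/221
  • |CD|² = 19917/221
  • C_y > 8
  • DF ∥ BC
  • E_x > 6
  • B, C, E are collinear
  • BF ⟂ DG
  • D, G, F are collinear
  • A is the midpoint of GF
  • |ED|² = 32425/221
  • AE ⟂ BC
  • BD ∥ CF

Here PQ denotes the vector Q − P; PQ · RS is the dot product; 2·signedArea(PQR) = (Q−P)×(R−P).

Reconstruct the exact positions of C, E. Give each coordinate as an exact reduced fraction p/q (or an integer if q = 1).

C = (899/221, 1947/221)
E = (1429/221, 463/221)

1. C_x = 899/221  [BD ∥ CF ∩ DF ∥ BC]
2. C_y = 1947/221  [BD ∥ CF ∩ DF ∥ BC]
   → C = (899/221, 1947/221)
3. E_x = 1429/221  [B, C, E are collinear ∩ AE ⟂ BC]
4. E_y = 463/221  [B, C, E are collinear ∩ AE ⟂ BC]
   → E = (1429/221, 463/221)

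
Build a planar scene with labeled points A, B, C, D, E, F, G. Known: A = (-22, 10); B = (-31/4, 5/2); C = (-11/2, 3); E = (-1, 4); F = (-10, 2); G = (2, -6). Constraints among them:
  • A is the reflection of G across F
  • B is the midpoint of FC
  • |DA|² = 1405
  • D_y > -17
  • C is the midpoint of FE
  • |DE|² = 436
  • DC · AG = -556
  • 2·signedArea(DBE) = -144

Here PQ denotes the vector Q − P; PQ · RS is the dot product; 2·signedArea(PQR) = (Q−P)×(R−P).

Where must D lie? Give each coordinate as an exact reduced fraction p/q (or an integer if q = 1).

1. D_x = 5  [DC · AG = -556 ∩ 2·signedArea(DBE) = -144]
2. D_y = -16  [DC · AG = -556 ∩ 2·signedArea(DBE) = -144]
   → D = (5, -16)

D = (5, -16)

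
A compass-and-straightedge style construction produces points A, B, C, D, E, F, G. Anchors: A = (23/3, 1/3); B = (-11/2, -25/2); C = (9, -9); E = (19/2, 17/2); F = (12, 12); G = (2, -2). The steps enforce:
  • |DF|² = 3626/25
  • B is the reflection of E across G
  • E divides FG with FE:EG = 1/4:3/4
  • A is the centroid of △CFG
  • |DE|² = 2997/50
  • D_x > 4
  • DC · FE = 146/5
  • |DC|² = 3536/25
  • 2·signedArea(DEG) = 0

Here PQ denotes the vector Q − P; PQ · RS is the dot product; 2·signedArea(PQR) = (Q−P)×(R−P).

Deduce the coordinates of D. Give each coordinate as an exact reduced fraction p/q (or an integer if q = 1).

1. D_x = 5  [2·signedArea(DEG) = 0 ∩ DC · FE = 146/5]
2. D_y = 11/5  [2·signedArea(DEG) = 0 ∩ DC · FE = 146/5]
   → D = (5, 11/5)

D = (5, 11/5)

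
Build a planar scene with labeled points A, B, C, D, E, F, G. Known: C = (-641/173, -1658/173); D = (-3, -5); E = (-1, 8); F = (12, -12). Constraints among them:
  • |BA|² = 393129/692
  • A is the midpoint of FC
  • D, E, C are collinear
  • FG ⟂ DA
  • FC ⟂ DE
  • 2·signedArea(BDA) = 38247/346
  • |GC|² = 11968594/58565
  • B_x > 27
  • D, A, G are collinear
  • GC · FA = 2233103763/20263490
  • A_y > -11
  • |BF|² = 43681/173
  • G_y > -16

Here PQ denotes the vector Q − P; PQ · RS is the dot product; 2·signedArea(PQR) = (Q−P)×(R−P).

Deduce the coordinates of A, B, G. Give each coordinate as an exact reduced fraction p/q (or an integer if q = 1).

A = (1435/346, -1867/173)
B = (4793/173, -2494/173)
G = (96031944/10131745, -153109217/10131745)

1. A_x = 1435/346  [A is the midpoint of FC]
2. A_y = -1867/173  [A is the midpoint of FC]
   → A = (1435/346, -1867/173)
3. B_x = 4793/173  [line 1002/173·x + 2473/346·y + -9935/173 = 0 ∩ |BF|² = 43681/173]
4. B_y = -2494/173  [line 1002/173·x + 2473/346·y + -9935/173 = 0 ∩ |BF|² = 43681/173]
   → B = (4793/173, -2494/173)
5. G_x = 96031944/10131745  [D, A, G are collinear ∩ FG ⟂ DA]
6. G_y = -153109217/10131745  [D, A, G are collinear ∩ FG ⟂ DA]
   → G = (96031944/10131745, -153109217/10131745)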